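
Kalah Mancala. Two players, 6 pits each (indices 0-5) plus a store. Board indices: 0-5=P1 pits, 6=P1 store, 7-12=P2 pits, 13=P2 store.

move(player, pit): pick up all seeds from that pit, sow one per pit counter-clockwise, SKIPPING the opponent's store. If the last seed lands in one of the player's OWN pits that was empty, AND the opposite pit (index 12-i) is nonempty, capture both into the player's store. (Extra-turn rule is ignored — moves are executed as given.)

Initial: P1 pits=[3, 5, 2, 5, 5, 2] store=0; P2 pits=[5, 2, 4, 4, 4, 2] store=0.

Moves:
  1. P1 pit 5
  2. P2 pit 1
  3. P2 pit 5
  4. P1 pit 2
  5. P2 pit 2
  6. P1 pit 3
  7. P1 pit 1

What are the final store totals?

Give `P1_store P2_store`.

Answer: 3 2

Derivation:
Move 1: P1 pit5 -> P1=[3,5,2,5,5,0](1) P2=[6,2,4,4,4,2](0)
Move 2: P2 pit1 -> P1=[3,5,2,5,5,0](1) P2=[6,0,5,5,4,2](0)
Move 3: P2 pit5 -> P1=[4,5,2,5,5,0](1) P2=[6,0,5,5,4,0](1)
Move 4: P1 pit2 -> P1=[4,5,0,6,6,0](1) P2=[6,0,5,5,4,0](1)
Move 5: P2 pit2 -> P1=[5,5,0,6,6,0](1) P2=[6,0,0,6,5,1](2)
Move 6: P1 pit3 -> P1=[5,5,0,0,7,1](2) P2=[7,1,1,6,5,1](2)
Move 7: P1 pit1 -> P1=[5,0,1,1,8,2](3) P2=[7,1,1,6,5,1](2)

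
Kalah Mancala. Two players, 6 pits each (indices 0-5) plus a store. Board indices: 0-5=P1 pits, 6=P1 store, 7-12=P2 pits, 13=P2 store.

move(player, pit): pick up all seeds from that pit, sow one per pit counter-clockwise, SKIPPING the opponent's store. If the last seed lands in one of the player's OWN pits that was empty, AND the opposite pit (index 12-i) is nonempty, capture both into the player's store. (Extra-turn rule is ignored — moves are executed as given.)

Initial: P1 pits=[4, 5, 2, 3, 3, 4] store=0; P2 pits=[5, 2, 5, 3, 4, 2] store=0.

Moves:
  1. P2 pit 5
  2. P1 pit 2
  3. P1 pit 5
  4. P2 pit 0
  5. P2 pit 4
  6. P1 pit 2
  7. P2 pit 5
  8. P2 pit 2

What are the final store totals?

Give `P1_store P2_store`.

Move 1: P2 pit5 -> P1=[5,5,2,3,3,4](0) P2=[5,2,5,3,4,0](1)
Move 2: P1 pit2 -> P1=[5,5,0,4,4,4](0) P2=[5,2,5,3,4,0](1)
Move 3: P1 pit5 -> P1=[5,5,0,4,4,0](1) P2=[6,3,6,3,4,0](1)
Move 4: P2 pit0 -> P1=[5,5,0,4,4,0](1) P2=[0,4,7,4,5,1](2)
Move 5: P2 pit4 -> P1=[6,6,1,4,4,0](1) P2=[0,4,7,4,0,2](3)
Move 6: P1 pit2 -> P1=[6,6,0,5,4,0](1) P2=[0,4,7,4,0,2](3)
Move 7: P2 pit5 -> P1=[7,6,0,5,4,0](1) P2=[0,4,7,4,0,0](4)
Move 8: P2 pit2 -> P1=[8,7,1,5,4,0](1) P2=[0,4,0,5,1,1](5)

Answer: 1 5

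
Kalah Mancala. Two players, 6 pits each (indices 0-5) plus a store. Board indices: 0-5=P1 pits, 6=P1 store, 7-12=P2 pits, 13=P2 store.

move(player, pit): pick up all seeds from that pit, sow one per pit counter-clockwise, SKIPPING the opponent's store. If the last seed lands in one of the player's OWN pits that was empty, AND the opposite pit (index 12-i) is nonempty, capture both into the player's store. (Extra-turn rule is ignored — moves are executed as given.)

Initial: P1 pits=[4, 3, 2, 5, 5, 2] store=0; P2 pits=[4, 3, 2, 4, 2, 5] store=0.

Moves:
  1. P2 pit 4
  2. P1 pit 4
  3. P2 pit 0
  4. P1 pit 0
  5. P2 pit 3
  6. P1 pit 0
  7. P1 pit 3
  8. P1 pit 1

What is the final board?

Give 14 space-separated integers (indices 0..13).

Move 1: P2 pit4 -> P1=[4,3,2,5,5,2](0) P2=[4,3,2,4,0,6](1)
Move 2: P1 pit4 -> P1=[4,3,2,5,0,3](1) P2=[5,4,3,4,0,6](1)
Move 3: P2 pit0 -> P1=[4,3,2,5,0,3](1) P2=[0,5,4,5,1,7](1)
Move 4: P1 pit0 -> P1=[0,4,3,6,0,3](7) P2=[0,0,4,5,1,7](1)
Move 5: P2 pit3 -> P1=[1,5,3,6,0,3](7) P2=[0,0,4,0,2,8](2)
Move 6: P1 pit0 -> P1=[0,6,3,6,0,3](7) P2=[0,0,4,0,2,8](2)
Move 7: P1 pit3 -> P1=[0,6,3,0,1,4](8) P2=[1,1,5,0,2,8](2)
Move 8: P1 pit1 -> P1=[0,0,4,1,2,5](9) P2=[2,1,5,0,2,8](2)

Answer: 0 0 4 1 2 5 9 2 1 5 0 2 8 2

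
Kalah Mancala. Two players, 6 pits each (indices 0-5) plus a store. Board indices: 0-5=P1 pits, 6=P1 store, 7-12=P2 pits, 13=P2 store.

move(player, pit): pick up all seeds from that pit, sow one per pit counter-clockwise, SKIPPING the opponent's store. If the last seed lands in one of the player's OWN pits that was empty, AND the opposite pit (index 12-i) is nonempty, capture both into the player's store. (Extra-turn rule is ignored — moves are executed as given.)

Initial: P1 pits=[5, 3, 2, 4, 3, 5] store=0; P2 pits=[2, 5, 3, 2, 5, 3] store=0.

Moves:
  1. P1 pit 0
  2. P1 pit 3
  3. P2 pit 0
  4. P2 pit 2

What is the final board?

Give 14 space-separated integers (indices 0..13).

Move 1: P1 pit0 -> P1=[0,4,3,5,4,6](0) P2=[2,5,3,2,5,3](0)
Move 2: P1 pit3 -> P1=[0,4,3,0,5,7](1) P2=[3,6,3,2,5,3](0)
Move 3: P2 pit0 -> P1=[0,4,3,0,5,7](1) P2=[0,7,4,3,5,3](0)
Move 4: P2 pit2 -> P1=[0,4,3,0,5,7](1) P2=[0,7,0,4,6,4](1)

Answer: 0 4 3 0 5 7 1 0 7 0 4 6 4 1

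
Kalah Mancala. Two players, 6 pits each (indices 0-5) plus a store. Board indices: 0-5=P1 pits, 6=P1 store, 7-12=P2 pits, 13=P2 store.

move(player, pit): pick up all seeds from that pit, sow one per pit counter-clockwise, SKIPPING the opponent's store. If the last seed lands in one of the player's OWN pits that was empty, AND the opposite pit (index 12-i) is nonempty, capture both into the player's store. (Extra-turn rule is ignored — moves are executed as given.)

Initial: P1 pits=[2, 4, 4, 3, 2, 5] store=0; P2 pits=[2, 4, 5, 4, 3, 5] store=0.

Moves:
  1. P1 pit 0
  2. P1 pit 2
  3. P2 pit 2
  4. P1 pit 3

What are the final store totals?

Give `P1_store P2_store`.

Move 1: P1 pit0 -> P1=[0,5,5,3,2,5](0) P2=[2,4,5,4,3,5](0)
Move 2: P1 pit2 -> P1=[0,5,0,4,3,6](1) P2=[3,4,5,4,3,5](0)
Move 3: P2 pit2 -> P1=[1,5,0,4,3,6](1) P2=[3,4,0,5,4,6](1)
Move 4: P1 pit3 -> P1=[1,5,0,0,4,7](2) P2=[4,4,0,5,4,6](1)

Answer: 2 1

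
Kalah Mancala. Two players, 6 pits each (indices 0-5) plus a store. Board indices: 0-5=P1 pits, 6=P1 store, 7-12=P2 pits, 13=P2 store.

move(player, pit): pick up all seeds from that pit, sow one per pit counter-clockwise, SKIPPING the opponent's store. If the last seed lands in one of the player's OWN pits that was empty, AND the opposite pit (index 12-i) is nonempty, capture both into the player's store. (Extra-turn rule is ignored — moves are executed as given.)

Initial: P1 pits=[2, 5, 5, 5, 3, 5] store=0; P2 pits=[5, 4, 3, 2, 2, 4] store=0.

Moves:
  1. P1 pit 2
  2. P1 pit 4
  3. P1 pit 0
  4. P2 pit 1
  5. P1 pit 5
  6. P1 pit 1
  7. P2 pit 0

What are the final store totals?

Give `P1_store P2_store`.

Move 1: P1 pit2 -> P1=[2,5,0,6,4,6](1) P2=[6,4,3,2,2,4](0)
Move 2: P1 pit4 -> P1=[2,5,0,6,0,7](2) P2=[7,5,3,2,2,4](0)
Move 3: P1 pit0 -> P1=[0,6,0,6,0,7](5) P2=[7,5,3,0,2,4](0)
Move 4: P2 pit1 -> P1=[0,6,0,6,0,7](5) P2=[7,0,4,1,3,5](1)
Move 5: P1 pit5 -> P1=[0,6,0,6,0,0](6) P2=[8,1,5,2,4,6](1)
Move 6: P1 pit1 -> P1=[0,0,1,7,1,1](7) P2=[9,1,5,2,4,6](1)
Move 7: P2 pit0 -> P1=[1,1,2,7,1,1](7) P2=[0,2,6,3,5,7](2)

Answer: 7 2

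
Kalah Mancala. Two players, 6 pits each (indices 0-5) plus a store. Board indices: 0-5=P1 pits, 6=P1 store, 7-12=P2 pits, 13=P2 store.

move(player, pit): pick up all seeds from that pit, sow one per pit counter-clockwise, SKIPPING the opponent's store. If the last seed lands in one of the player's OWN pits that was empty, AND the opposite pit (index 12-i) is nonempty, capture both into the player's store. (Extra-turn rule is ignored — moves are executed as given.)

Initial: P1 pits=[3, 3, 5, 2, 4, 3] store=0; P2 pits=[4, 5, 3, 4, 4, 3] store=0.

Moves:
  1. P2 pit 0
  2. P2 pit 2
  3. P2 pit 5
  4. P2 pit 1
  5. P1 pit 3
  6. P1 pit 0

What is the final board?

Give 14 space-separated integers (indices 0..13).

Move 1: P2 pit0 -> P1=[3,3,5,2,4,3](0) P2=[0,6,4,5,5,3](0)
Move 2: P2 pit2 -> P1=[3,3,5,2,4,3](0) P2=[0,6,0,6,6,4](1)
Move 3: P2 pit5 -> P1=[4,4,6,2,4,3](0) P2=[0,6,0,6,6,0](2)
Move 4: P2 pit1 -> P1=[5,4,6,2,4,3](0) P2=[0,0,1,7,7,1](3)
Move 5: P1 pit3 -> P1=[5,4,6,0,5,4](0) P2=[0,0,1,7,7,1](3)
Move 6: P1 pit0 -> P1=[0,5,7,1,6,5](0) P2=[0,0,1,7,7,1](3)

Answer: 0 5 7 1 6 5 0 0 0 1 7 7 1 3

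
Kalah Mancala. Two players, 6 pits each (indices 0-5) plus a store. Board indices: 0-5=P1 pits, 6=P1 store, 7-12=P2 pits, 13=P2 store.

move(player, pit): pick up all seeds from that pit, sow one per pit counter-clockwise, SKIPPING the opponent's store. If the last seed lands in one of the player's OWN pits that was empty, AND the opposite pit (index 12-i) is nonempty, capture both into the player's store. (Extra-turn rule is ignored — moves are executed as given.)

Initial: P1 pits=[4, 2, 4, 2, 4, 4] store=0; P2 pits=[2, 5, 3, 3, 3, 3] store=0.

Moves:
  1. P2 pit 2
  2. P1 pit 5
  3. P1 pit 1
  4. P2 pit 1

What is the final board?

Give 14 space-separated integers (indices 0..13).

Move 1: P2 pit2 -> P1=[4,2,4,2,4,4](0) P2=[2,5,0,4,4,4](0)
Move 2: P1 pit5 -> P1=[4,2,4,2,4,0](1) P2=[3,6,1,4,4,4](0)
Move 3: P1 pit1 -> P1=[4,0,5,3,4,0](1) P2=[3,6,1,4,4,4](0)
Move 4: P2 pit1 -> P1=[5,0,5,3,4,0](1) P2=[3,0,2,5,5,5](1)

Answer: 5 0 5 3 4 0 1 3 0 2 5 5 5 1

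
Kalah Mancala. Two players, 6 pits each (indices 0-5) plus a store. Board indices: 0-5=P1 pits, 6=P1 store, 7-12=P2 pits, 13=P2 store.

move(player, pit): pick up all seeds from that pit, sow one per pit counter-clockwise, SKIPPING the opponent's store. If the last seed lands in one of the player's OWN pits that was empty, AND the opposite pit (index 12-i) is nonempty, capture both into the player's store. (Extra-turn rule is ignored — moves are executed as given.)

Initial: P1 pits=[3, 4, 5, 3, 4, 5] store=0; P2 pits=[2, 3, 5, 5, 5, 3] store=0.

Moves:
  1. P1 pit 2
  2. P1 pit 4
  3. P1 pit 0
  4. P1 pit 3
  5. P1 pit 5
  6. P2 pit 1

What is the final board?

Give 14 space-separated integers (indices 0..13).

Move 1: P1 pit2 -> P1=[3,4,0,4,5,6](1) P2=[3,3,5,5,5,3](0)
Move 2: P1 pit4 -> P1=[3,4,0,4,0,7](2) P2=[4,4,6,5,5,3](0)
Move 3: P1 pit0 -> P1=[0,5,1,5,0,7](2) P2=[4,4,6,5,5,3](0)
Move 4: P1 pit3 -> P1=[0,5,1,0,1,8](3) P2=[5,5,6,5,5,3](0)
Move 5: P1 pit5 -> P1=[0,5,1,0,1,0](9) P2=[6,6,7,6,6,0](0)
Move 6: P2 pit1 -> P1=[1,5,1,0,1,0](9) P2=[6,0,8,7,7,1](1)

Answer: 1 5 1 0 1 0 9 6 0 8 7 7 1 1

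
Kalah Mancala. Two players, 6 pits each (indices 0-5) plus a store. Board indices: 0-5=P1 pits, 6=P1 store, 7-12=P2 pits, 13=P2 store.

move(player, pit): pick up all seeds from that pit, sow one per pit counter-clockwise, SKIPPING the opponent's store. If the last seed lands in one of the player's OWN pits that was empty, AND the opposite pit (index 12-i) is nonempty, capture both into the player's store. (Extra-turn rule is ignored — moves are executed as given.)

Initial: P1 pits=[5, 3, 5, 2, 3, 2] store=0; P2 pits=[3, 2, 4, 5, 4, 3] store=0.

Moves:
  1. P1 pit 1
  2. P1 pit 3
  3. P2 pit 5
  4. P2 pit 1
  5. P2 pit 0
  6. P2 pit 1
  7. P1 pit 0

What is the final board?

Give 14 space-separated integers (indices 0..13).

Move 1: P1 pit1 -> P1=[5,0,6,3,4,2](0) P2=[3,2,4,5,4,3](0)
Move 2: P1 pit3 -> P1=[5,0,6,0,5,3](1) P2=[3,2,4,5,4,3](0)
Move 3: P2 pit5 -> P1=[6,1,6,0,5,3](1) P2=[3,2,4,5,4,0](1)
Move 4: P2 pit1 -> P1=[6,1,6,0,5,3](1) P2=[3,0,5,6,4,0](1)
Move 5: P2 pit0 -> P1=[6,1,6,0,5,3](1) P2=[0,1,6,7,4,0](1)
Move 6: P2 pit1 -> P1=[6,1,6,0,5,3](1) P2=[0,0,7,7,4,0](1)
Move 7: P1 pit0 -> P1=[0,2,7,1,6,4](2) P2=[0,0,7,7,4,0](1)

Answer: 0 2 7 1 6 4 2 0 0 7 7 4 0 1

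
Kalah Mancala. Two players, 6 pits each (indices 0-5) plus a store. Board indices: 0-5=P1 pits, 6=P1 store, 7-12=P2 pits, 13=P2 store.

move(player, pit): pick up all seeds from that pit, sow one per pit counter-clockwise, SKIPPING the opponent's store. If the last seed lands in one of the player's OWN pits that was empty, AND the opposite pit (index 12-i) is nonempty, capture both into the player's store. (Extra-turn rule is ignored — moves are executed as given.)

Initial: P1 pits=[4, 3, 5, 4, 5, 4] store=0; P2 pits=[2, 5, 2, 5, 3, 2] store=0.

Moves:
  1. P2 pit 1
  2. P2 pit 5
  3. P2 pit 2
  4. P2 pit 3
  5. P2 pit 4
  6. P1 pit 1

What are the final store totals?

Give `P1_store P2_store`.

Answer: 1 10

Derivation:
Move 1: P2 pit1 -> P1=[4,3,5,4,5,4](0) P2=[2,0,3,6,4,3](1)
Move 2: P2 pit5 -> P1=[5,4,5,4,5,4](0) P2=[2,0,3,6,4,0](2)
Move 3: P2 pit2 -> P1=[0,4,5,4,5,4](0) P2=[2,0,0,7,5,0](8)
Move 4: P2 pit3 -> P1=[1,5,6,5,5,4](0) P2=[2,0,0,0,6,1](9)
Move 5: P2 pit4 -> P1=[2,6,7,6,5,4](0) P2=[2,0,0,0,0,2](10)
Move 6: P1 pit1 -> P1=[2,0,8,7,6,5](1) P2=[3,0,0,0,0,2](10)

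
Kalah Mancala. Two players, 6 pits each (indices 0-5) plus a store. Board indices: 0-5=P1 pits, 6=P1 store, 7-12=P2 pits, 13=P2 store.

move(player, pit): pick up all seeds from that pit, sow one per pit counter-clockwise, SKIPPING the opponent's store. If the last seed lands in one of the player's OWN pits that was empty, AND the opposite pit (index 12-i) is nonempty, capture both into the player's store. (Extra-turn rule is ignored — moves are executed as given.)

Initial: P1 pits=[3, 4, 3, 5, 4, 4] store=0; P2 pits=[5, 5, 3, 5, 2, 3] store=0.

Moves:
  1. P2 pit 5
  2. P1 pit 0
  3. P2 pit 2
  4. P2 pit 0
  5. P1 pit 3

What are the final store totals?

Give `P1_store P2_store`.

Answer: 1 1

Derivation:
Move 1: P2 pit5 -> P1=[4,5,3,5,4,4](0) P2=[5,5,3,5,2,0](1)
Move 2: P1 pit0 -> P1=[0,6,4,6,5,4](0) P2=[5,5,3,5,2,0](1)
Move 3: P2 pit2 -> P1=[0,6,4,6,5,4](0) P2=[5,5,0,6,3,1](1)
Move 4: P2 pit0 -> P1=[0,6,4,6,5,4](0) P2=[0,6,1,7,4,2](1)
Move 5: P1 pit3 -> P1=[0,6,4,0,6,5](1) P2=[1,7,2,7,4,2](1)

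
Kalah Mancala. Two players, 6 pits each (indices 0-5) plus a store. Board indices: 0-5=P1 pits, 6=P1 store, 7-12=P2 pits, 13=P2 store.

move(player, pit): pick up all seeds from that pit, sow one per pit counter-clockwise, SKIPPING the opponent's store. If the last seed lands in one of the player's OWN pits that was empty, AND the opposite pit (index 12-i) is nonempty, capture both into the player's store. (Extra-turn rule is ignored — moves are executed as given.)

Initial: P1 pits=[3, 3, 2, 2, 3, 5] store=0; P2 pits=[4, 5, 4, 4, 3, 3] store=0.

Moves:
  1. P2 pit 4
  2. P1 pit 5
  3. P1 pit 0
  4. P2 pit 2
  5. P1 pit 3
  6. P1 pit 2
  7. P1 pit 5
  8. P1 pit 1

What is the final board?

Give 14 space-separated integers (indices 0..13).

Move 1: P2 pit4 -> P1=[4,3,2,2,3,5](0) P2=[4,5,4,4,0,4](1)
Move 2: P1 pit5 -> P1=[4,3,2,2,3,0](1) P2=[5,6,5,5,0,4](1)
Move 3: P1 pit0 -> P1=[0,4,3,3,4,0](1) P2=[5,6,5,5,0,4](1)
Move 4: P2 pit2 -> P1=[1,4,3,3,4,0](1) P2=[5,6,0,6,1,5](2)
Move 5: P1 pit3 -> P1=[1,4,3,0,5,1](2) P2=[5,6,0,6,1,5](2)
Move 6: P1 pit2 -> P1=[1,4,0,1,6,2](2) P2=[5,6,0,6,1,5](2)
Move 7: P1 pit5 -> P1=[1,4,0,1,6,0](3) P2=[6,6,0,6,1,5](2)
Move 8: P1 pit1 -> P1=[1,0,1,2,7,0](10) P2=[0,6,0,6,1,5](2)

Answer: 1 0 1 2 7 0 10 0 6 0 6 1 5 2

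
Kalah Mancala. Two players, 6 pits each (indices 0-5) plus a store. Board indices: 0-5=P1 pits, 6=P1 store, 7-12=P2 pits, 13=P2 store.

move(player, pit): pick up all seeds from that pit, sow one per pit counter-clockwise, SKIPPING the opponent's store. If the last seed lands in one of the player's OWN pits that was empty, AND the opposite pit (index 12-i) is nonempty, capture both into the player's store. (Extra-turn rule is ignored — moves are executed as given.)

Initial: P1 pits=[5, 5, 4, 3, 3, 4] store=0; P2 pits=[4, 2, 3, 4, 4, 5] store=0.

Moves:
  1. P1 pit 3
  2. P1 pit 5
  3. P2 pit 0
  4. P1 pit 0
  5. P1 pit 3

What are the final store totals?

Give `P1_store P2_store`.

Move 1: P1 pit3 -> P1=[5,5,4,0,4,5](1) P2=[4,2,3,4,4,5](0)
Move 2: P1 pit5 -> P1=[5,5,4,0,4,0](2) P2=[5,3,4,5,4,5](0)
Move 3: P2 pit0 -> P1=[5,5,4,0,4,0](2) P2=[0,4,5,6,5,6](0)
Move 4: P1 pit0 -> P1=[0,6,5,1,5,1](2) P2=[0,4,5,6,5,6](0)
Move 5: P1 pit3 -> P1=[0,6,5,0,6,1](2) P2=[0,4,5,6,5,6](0)

Answer: 2 0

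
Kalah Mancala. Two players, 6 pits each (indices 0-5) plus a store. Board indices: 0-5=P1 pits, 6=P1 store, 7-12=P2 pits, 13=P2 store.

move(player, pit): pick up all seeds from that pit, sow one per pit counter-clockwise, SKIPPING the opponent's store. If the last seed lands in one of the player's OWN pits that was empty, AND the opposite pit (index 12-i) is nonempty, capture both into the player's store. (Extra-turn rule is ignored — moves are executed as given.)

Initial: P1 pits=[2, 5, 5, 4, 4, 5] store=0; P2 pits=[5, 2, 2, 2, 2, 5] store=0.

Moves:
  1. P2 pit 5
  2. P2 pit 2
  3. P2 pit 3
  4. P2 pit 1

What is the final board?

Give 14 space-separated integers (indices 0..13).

Answer: 3 6 0 5 4 5 0 5 0 1 0 4 1 9

Derivation:
Move 1: P2 pit5 -> P1=[3,6,6,5,4,5](0) P2=[5,2,2,2,2,0](1)
Move 2: P2 pit2 -> P1=[3,6,6,5,4,5](0) P2=[5,2,0,3,3,0](1)
Move 3: P2 pit3 -> P1=[3,6,6,5,4,5](0) P2=[5,2,0,0,4,1](2)
Move 4: P2 pit1 -> P1=[3,6,0,5,4,5](0) P2=[5,0,1,0,4,1](9)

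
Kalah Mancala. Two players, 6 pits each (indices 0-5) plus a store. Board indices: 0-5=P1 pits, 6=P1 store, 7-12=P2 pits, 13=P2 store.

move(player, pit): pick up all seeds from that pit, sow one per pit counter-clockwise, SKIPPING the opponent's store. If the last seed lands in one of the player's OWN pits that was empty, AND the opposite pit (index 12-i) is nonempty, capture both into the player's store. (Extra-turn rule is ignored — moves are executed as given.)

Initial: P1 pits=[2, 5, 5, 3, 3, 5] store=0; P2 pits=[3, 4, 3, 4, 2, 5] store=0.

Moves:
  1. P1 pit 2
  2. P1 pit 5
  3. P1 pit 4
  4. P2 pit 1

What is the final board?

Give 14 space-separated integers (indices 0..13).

Move 1: P1 pit2 -> P1=[2,5,0,4,4,6](1) P2=[4,4,3,4,2,5](0)
Move 2: P1 pit5 -> P1=[2,5,0,4,4,0](2) P2=[5,5,4,5,3,5](0)
Move 3: P1 pit4 -> P1=[2,5,0,4,0,1](3) P2=[6,6,4,5,3,5](0)
Move 4: P2 pit1 -> P1=[3,5,0,4,0,1](3) P2=[6,0,5,6,4,6](1)

Answer: 3 5 0 4 0 1 3 6 0 5 6 4 6 1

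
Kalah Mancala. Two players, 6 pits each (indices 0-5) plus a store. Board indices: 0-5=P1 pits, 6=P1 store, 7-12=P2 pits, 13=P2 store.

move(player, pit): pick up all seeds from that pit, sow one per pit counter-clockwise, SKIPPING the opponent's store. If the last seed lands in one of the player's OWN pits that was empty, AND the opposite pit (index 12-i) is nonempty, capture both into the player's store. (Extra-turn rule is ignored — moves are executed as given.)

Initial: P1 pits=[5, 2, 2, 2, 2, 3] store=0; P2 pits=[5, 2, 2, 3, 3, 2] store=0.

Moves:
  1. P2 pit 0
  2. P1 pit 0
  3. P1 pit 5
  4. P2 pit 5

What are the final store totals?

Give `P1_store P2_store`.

Answer: 1 1

Derivation:
Move 1: P2 pit0 -> P1=[5,2,2,2,2,3](0) P2=[0,3,3,4,4,3](0)
Move 2: P1 pit0 -> P1=[0,3,3,3,3,4](0) P2=[0,3,3,4,4,3](0)
Move 3: P1 pit5 -> P1=[0,3,3,3,3,0](1) P2=[1,4,4,4,4,3](0)
Move 4: P2 pit5 -> P1=[1,4,3,3,3,0](1) P2=[1,4,4,4,4,0](1)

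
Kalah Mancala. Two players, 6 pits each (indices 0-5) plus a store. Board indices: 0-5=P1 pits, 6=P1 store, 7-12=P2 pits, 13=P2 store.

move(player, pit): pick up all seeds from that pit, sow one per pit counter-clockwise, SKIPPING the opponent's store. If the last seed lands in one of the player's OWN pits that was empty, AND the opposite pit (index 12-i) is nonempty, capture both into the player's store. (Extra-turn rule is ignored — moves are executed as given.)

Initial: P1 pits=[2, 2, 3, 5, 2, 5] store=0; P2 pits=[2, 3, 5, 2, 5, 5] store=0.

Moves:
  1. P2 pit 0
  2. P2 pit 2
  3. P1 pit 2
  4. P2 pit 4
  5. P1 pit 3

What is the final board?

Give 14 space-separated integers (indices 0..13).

Move 1: P2 pit0 -> P1=[2,2,3,5,2,5](0) P2=[0,4,6,2,5,5](0)
Move 2: P2 pit2 -> P1=[3,3,3,5,2,5](0) P2=[0,4,0,3,6,6](1)
Move 3: P1 pit2 -> P1=[3,3,0,6,3,6](0) P2=[0,4,0,3,6,6](1)
Move 4: P2 pit4 -> P1=[4,4,1,7,3,6](0) P2=[0,4,0,3,0,7](2)
Move 5: P1 pit3 -> P1=[4,4,1,0,4,7](1) P2=[1,5,1,4,0,7](2)

Answer: 4 4 1 0 4 7 1 1 5 1 4 0 7 2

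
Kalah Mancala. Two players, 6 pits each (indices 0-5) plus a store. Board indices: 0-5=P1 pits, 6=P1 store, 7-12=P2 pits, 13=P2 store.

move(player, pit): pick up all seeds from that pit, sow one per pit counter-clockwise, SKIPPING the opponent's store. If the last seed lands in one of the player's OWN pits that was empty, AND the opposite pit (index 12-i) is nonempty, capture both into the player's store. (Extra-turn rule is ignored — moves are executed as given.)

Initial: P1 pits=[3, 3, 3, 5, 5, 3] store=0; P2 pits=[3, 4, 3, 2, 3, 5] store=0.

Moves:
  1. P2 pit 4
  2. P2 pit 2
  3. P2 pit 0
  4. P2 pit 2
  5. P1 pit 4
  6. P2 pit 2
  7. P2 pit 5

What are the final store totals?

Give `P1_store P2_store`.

Answer: 1 2

Derivation:
Move 1: P2 pit4 -> P1=[4,3,3,5,5,3](0) P2=[3,4,3,2,0,6](1)
Move 2: P2 pit2 -> P1=[4,3,3,5,5,3](0) P2=[3,4,0,3,1,7](1)
Move 3: P2 pit0 -> P1=[4,3,3,5,5,3](0) P2=[0,5,1,4,1,7](1)
Move 4: P2 pit2 -> P1=[4,3,3,5,5,3](0) P2=[0,5,0,5,1,7](1)
Move 5: P1 pit4 -> P1=[4,3,3,5,0,4](1) P2=[1,6,1,5,1,7](1)
Move 6: P2 pit2 -> P1=[4,3,3,5,0,4](1) P2=[1,6,0,6,1,7](1)
Move 7: P2 pit5 -> P1=[5,4,4,6,1,5](1) P2=[1,6,0,6,1,0](2)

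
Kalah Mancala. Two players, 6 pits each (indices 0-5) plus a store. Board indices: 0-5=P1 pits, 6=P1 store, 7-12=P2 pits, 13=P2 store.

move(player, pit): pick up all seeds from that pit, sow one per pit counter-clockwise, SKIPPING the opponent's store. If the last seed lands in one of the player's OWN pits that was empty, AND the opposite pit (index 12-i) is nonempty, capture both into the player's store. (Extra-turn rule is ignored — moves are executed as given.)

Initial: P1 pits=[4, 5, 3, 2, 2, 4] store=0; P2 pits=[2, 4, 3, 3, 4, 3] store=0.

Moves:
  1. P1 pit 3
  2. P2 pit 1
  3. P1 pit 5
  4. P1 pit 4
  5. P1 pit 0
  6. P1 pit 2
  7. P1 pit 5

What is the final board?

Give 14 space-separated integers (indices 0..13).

Move 1: P1 pit3 -> P1=[4,5,3,0,3,5](0) P2=[2,4,3,3,4,3](0)
Move 2: P2 pit1 -> P1=[4,5,3,0,3,5](0) P2=[2,0,4,4,5,4](0)
Move 3: P1 pit5 -> P1=[4,5,3,0,3,0](1) P2=[3,1,5,5,5,4](0)
Move 4: P1 pit4 -> P1=[4,5,3,0,0,1](2) P2=[4,1,5,5,5,4](0)
Move 5: P1 pit0 -> P1=[0,6,4,1,0,1](4) P2=[4,0,5,5,5,4](0)
Move 6: P1 pit2 -> P1=[0,6,0,2,1,2](5) P2=[4,0,5,5,5,4](0)
Move 7: P1 pit5 -> P1=[0,6,0,2,1,0](6) P2=[5,0,5,5,5,4](0)

Answer: 0 6 0 2 1 0 6 5 0 5 5 5 4 0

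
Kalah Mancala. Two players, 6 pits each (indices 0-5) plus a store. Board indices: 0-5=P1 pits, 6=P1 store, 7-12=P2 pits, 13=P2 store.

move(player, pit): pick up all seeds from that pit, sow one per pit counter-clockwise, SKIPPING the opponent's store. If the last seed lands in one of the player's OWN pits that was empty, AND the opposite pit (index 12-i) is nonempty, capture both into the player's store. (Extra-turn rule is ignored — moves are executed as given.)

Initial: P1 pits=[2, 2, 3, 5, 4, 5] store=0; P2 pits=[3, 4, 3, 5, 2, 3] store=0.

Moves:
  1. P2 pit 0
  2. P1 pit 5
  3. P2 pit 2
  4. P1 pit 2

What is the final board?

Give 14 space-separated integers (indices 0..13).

Move 1: P2 pit0 -> P1=[2,2,3,5,4,5](0) P2=[0,5,4,6,2,3](0)
Move 2: P1 pit5 -> P1=[2,2,3,5,4,0](1) P2=[1,6,5,7,2,3](0)
Move 3: P2 pit2 -> P1=[3,2,3,5,4,0](1) P2=[1,6,0,8,3,4](1)
Move 4: P1 pit2 -> P1=[3,2,0,6,5,0](3) P2=[0,6,0,8,3,4](1)

Answer: 3 2 0 6 5 0 3 0 6 0 8 3 4 1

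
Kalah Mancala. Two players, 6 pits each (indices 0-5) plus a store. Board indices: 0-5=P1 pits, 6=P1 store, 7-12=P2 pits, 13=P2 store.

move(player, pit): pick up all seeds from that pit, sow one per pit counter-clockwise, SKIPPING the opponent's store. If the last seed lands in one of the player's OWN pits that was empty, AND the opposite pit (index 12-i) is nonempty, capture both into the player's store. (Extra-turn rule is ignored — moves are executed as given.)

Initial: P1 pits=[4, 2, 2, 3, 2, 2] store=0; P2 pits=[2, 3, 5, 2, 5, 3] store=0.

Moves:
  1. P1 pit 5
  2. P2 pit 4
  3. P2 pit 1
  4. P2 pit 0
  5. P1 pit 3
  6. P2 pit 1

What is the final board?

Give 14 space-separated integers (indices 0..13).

Answer: 5 0 3 0 3 1 2 0 0 8 4 0 4 5

Derivation:
Move 1: P1 pit5 -> P1=[4,2,2,3,2,0](1) P2=[3,3,5,2,5,3](0)
Move 2: P2 pit4 -> P1=[5,3,3,3,2,0](1) P2=[3,3,5,2,0,4](1)
Move 3: P2 pit1 -> P1=[5,0,3,3,2,0](1) P2=[3,0,6,3,0,4](5)
Move 4: P2 pit0 -> P1=[5,0,3,3,2,0](1) P2=[0,1,7,4,0,4](5)
Move 5: P1 pit3 -> P1=[5,0,3,0,3,1](2) P2=[0,1,7,4,0,4](5)
Move 6: P2 pit1 -> P1=[5,0,3,0,3,1](2) P2=[0,0,8,4,0,4](5)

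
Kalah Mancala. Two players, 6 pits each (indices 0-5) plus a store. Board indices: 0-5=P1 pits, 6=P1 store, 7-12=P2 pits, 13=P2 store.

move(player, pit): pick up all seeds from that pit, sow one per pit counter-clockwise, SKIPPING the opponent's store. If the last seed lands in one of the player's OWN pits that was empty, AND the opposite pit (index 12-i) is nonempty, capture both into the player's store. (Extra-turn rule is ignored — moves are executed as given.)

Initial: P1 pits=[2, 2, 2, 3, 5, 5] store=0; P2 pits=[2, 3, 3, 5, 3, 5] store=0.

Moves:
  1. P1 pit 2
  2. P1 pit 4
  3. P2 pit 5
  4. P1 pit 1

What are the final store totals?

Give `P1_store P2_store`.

Answer: 6 1

Derivation:
Move 1: P1 pit2 -> P1=[2,2,0,4,6,5](0) P2=[2,3,3,5,3,5](0)
Move 2: P1 pit4 -> P1=[2,2,0,4,0,6](1) P2=[3,4,4,6,3,5](0)
Move 3: P2 pit5 -> P1=[3,3,1,5,0,6](1) P2=[3,4,4,6,3,0](1)
Move 4: P1 pit1 -> P1=[3,0,2,6,0,6](6) P2=[3,0,4,6,3,0](1)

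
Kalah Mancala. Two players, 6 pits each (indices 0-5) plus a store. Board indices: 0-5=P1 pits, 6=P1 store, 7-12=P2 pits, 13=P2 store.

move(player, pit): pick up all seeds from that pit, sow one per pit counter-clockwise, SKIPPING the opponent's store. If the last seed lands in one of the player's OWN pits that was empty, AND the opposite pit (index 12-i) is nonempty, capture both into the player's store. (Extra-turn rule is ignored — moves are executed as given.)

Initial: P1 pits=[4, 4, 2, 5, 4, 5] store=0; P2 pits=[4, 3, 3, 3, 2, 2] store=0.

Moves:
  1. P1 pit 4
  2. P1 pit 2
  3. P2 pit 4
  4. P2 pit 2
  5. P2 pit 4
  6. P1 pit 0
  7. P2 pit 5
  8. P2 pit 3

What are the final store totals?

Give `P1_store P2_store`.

Move 1: P1 pit4 -> P1=[4,4,2,5,0,6](1) P2=[5,4,3,3,2,2](0)
Move 2: P1 pit2 -> P1=[4,4,0,6,0,6](6) P2=[5,0,3,3,2,2](0)
Move 3: P2 pit4 -> P1=[4,4,0,6,0,6](6) P2=[5,0,3,3,0,3](1)
Move 4: P2 pit2 -> P1=[4,4,0,6,0,6](6) P2=[5,0,0,4,1,4](1)
Move 5: P2 pit4 -> P1=[4,4,0,6,0,6](6) P2=[5,0,0,4,0,5](1)
Move 6: P1 pit0 -> P1=[0,5,1,7,1,6](6) P2=[5,0,0,4,0,5](1)
Move 7: P2 pit5 -> P1=[1,6,2,8,1,6](6) P2=[5,0,0,4,0,0](2)
Move 8: P2 pit3 -> P1=[2,6,2,8,1,6](6) P2=[5,0,0,0,1,1](3)

Answer: 6 3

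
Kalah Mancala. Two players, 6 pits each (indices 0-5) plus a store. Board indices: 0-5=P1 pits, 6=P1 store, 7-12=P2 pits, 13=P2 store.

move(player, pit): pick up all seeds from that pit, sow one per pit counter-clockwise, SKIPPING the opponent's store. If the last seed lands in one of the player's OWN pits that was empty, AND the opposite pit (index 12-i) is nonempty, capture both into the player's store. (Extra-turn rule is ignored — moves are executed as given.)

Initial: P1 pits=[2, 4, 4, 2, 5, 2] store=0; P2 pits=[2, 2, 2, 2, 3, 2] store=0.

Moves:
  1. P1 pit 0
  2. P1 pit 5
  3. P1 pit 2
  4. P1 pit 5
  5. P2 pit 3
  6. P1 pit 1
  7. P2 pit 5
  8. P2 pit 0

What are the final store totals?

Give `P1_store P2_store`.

Answer: 4 1

Derivation:
Move 1: P1 pit0 -> P1=[0,5,5,2,5,2](0) P2=[2,2,2,2,3,2](0)
Move 2: P1 pit5 -> P1=[0,5,5,2,5,0](1) P2=[3,2,2,2,3,2](0)
Move 3: P1 pit2 -> P1=[0,5,0,3,6,1](2) P2=[4,2,2,2,3,2](0)
Move 4: P1 pit5 -> P1=[0,5,0,3,6,0](3) P2=[4,2,2,2,3,2](0)
Move 5: P2 pit3 -> P1=[0,5,0,3,6,0](3) P2=[4,2,2,0,4,3](0)
Move 6: P1 pit1 -> P1=[0,0,1,4,7,1](4) P2=[4,2,2,0,4,3](0)
Move 7: P2 pit5 -> P1=[1,1,1,4,7,1](4) P2=[4,2,2,0,4,0](1)
Move 8: P2 pit0 -> P1=[1,1,1,4,7,1](4) P2=[0,3,3,1,5,0](1)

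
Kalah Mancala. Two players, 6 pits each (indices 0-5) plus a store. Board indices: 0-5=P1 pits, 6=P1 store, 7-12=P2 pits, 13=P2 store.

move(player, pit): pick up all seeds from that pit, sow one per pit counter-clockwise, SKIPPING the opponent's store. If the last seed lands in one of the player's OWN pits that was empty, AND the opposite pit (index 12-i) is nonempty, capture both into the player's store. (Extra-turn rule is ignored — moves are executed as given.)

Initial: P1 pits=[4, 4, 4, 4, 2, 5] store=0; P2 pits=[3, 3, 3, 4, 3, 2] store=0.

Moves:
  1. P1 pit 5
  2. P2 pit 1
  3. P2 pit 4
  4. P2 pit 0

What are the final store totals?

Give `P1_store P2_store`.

Move 1: P1 pit5 -> P1=[4,4,4,4,2,0](1) P2=[4,4,4,5,3,2](0)
Move 2: P2 pit1 -> P1=[4,4,4,4,2,0](1) P2=[4,0,5,6,4,3](0)
Move 3: P2 pit4 -> P1=[5,5,4,4,2,0](1) P2=[4,0,5,6,0,4](1)
Move 4: P2 pit0 -> P1=[5,0,4,4,2,0](1) P2=[0,1,6,7,0,4](7)

Answer: 1 7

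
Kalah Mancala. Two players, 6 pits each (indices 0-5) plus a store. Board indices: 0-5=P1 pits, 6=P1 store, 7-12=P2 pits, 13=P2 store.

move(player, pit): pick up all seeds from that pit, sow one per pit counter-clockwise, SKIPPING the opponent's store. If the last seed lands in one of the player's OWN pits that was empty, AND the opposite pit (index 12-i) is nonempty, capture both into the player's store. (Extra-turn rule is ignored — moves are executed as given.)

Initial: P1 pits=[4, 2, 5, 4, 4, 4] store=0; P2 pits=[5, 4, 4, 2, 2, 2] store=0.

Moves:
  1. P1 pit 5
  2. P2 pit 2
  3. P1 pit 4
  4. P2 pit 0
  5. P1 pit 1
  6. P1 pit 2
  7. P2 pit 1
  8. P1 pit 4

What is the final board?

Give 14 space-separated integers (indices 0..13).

Move 1: P1 pit5 -> P1=[4,2,5,4,4,0](1) P2=[6,5,5,2,2,2](0)
Move 2: P2 pit2 -> P1=[5,2,5,4,4,0](1) P2=[6,5,0,3,3,3](1)
Move 3: P1 pit4 -> P1=[5,2,5,4,0,1](2) P2=[7,6,0,3,3,3](1)
Move 4: P2 pit0 -> P1=[6,2,5,4,0,1](2) P2=[0,7,1,4,4,4](2)
Move 5: P1 pit1 -> P1=[6,0,6,5,0,1](2) P2=[0,7,1,4,4,4](2)
Move 6: P1 pit2 -> P1=[6,0,0,6,1,2](3) P2=[1,8,1,4,4,4](2)
Move 7: P2 pit1 -> P1=[7,1,1,6,1,2](3) P2=[1,0,2,5,5,5](3)
Move 8: P1 pit4 -> P1=[7,1,1,6,0,3](3) P2=[1,0,2,5,5,5](3)

Answer: 7 1 1 6 0 3 3 1 0 2 5 5 5 3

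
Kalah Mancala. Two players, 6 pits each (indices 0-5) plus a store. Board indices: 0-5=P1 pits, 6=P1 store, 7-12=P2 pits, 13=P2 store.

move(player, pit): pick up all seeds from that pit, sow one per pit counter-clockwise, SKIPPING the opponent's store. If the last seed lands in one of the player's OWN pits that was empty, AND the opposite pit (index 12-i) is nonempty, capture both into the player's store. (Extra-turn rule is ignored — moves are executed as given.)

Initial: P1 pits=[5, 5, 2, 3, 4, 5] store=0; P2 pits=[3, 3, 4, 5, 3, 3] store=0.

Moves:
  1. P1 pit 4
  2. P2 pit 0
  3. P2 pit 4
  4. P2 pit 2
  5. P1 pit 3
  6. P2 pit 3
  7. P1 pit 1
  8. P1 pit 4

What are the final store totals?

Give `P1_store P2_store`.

Move 1: P1 pit4 -> P1=[5,5,2,3,0,6](1) P2=[4,4,4,5,3,3](0)
Move 2: P2 pit0 -> P1=[5,5,2,3,0,6](1) P2=[0,5,5,6,4,3](0)
Move 3: P2 pit4 -> P1=[6,6,2,3,0,6](1) P2=[0,5,5,6,0,4](1)
Move 4: P2 pit2 -> P1=[7,6,2,3,0,6](1) P2=[0,5,0,7,1,5](2)
Move 5: P1 pit3 -> P1=[7,6,2,0,1,7](2) P2=[0,5,0,7,1,5](2)
Move 6: P2 pit3 -> P1=[8,7,3,1,1,7](2) P2=[0,5,0,0,2,6](3)
Move 7: P1 pit1 -> P1=[8,0,4,2,2,8](3) P2=[1,6,0,0,2,6](3)
Move 8: P1 pit4 -> P1=[8,0,4,2,0,9](4) P2=[1,6,0,0,2,6](3)

Answer: 4 3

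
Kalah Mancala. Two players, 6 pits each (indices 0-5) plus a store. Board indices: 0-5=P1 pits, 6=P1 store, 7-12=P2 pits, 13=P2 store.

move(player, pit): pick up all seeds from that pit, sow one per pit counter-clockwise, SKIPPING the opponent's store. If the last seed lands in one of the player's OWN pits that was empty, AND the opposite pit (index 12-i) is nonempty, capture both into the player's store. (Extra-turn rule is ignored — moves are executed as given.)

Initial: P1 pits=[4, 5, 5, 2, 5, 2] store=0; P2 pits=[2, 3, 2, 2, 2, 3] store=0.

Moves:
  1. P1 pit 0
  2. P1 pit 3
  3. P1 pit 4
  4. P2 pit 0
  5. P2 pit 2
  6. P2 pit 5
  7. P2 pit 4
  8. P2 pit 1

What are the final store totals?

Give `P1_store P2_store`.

Move 1: P1 pit0 -> P1=[0,6,6,3,6,2](0) P2=[2,3,2,2,2,3](0)
Move 2: P1 pit3 -> P1=[0,6,6,0,7,3](1) P2=[2,3,2,2,2,3](0)
Move 3: P1 pit4 -> P1=[0,6,6,0,0,4](2) P2=[3,4,3,3,3,3](0)
Move 4: P2 pit0 -> P1=[0,6,6,0,0,4](2) P2=[0,5,4,4,3,3](0)
Move 5: P2 pit2 -> P1=[0,6,6,0,0,4](2) P2=[0,5,0,5,4,4](1)
Move 6: P2 pit5 -> P1=[1,7,7,0,0,4](2) P2=[0,5,0,5,4,0](2)
Move 7: P2 pit4 -> P1=[2,8,7,0,0,4](2) P2=[0,5,0,5,0,1](3)
Move 8: P2 pit1 -> P1=[2,8,7,0,0,4](2) P2=[0,0,1,6,1,2](4)

Answer: 2 4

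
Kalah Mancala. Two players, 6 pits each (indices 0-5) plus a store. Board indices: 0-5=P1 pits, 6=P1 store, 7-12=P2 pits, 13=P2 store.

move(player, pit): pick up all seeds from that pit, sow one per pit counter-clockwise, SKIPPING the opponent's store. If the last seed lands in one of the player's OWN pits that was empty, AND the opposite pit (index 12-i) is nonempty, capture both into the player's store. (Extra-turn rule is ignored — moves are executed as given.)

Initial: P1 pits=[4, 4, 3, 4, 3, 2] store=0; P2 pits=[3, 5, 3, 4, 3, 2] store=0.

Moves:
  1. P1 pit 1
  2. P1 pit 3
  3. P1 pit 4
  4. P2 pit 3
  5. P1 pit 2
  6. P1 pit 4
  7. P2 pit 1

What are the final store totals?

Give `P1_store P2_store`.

Move 1: P1 pit1 -> P1=[4,0,4,5,4,3](0) P2=[3,5,3,4,3,2](0)
Move 2: P1 pit3 -> P1=[4,0,4,0,5,4](1) P2=[4,6,3,4,3,2](0)
Move 3: P1 pit4 -> P1=[4,0,4,0,0,5](2) P2=[5,7,4,4,3,2](0)
Move 4: P2 pit3 -> P1=[5,0,4,0,0,5](2) P2=[5,7,4,0,4,3](1)
Move 5: P1 pit2 -> P1=[5,0,0,1,1,6](3) P2=[5,7,4,0,4,3](1)
Move 6: P1 pit4 -> P1=[5,0,0,1,0,7](3) P2=[5,7,4,0,4,3](1)
Move 7: P2 pit1 -> P1=[6,1,0,1,0,7](3) P2=[5,0,5,1,5,4](2)

Answer: 3 2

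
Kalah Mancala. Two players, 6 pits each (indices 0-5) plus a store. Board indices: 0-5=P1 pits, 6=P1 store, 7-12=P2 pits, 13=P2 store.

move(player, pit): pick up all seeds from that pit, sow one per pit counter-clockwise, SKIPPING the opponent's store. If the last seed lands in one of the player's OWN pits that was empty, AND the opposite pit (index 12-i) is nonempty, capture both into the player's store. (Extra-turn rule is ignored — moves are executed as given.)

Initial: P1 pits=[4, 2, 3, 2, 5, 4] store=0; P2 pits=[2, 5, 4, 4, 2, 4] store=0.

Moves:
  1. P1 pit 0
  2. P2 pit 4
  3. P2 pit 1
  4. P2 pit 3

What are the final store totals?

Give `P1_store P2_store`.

Move 1: P1 pit0 -> P1=[0,3,4,3,6,4](0) P2=[2,5,4,4,2,4](0)
Move 2: P2 pit4 -> P1=[0,3,4,3,6,4](0) P2=[2,5,4,4,0,5](1)
Move 3: P2 pit1 -> P1=[0,3,4,3,6,4](0) P2=[2,0,5,5,1,6](2)
Move 4: P2 pit3 -> P1=[1,4,4,3,6,4](0) P2=[2,0,5,0,2,7](3)

Answer: 0 3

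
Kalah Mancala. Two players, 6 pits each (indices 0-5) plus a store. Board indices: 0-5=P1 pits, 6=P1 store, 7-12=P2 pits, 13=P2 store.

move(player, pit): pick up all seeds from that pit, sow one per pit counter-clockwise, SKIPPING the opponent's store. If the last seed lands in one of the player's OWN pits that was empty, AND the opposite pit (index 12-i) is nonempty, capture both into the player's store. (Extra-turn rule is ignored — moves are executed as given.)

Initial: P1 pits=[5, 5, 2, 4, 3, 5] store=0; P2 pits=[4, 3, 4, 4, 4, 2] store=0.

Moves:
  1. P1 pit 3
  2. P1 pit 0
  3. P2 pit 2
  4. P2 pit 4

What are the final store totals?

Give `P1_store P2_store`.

Answer: 1 2

Derivation:
Move 1: P1 pit3 -> P1=[5,5,2,0,4,6](1) P2=[5,3,4,4,4,2](0)
Move 2: P1 pit0 -> P1=[0,6,3,1,5,7](1) P2=[5,3,4,4,4,2](0)
Move 3: P2 pit2 -> P1=[0,6,3,1,5,7](1) P2=[5,3,0,5,5,3](1)
Move 4: P2 pit4 -> P1=[1,7,4,1,5,7](1) P2=[5,3,0,5,0,4](2)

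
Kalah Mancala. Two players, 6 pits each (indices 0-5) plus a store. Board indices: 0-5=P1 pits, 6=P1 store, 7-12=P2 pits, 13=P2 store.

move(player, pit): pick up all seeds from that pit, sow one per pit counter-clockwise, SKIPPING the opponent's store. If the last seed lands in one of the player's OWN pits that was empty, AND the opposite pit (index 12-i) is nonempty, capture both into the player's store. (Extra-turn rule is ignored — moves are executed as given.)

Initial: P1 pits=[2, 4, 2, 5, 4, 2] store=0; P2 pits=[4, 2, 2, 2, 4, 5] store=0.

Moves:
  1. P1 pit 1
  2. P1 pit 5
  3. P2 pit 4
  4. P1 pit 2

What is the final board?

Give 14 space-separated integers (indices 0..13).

Answer: 3 1 0 7 6 0 7 0 3 2 2 0 6 1

Derivation:
Move 1: P1 pit1 -> P1=[2,0,3,6,5,3](0) P2=[4,2,2,2,4,5](0)
Move 2: P1 pit5 -> P1=[2,0,3,6,5,0](1) P2=[5,3,2,2,4,5](0)
Move 3: P2 pit4 -> P1=[3,1,3,6,5,0](1) P2=[5,3,2,2,0,6](1)
Move 4: P1 pit2 -> P1=[3,1,0,7,6,0](7) P2=[0,3,2,2,0,6](1)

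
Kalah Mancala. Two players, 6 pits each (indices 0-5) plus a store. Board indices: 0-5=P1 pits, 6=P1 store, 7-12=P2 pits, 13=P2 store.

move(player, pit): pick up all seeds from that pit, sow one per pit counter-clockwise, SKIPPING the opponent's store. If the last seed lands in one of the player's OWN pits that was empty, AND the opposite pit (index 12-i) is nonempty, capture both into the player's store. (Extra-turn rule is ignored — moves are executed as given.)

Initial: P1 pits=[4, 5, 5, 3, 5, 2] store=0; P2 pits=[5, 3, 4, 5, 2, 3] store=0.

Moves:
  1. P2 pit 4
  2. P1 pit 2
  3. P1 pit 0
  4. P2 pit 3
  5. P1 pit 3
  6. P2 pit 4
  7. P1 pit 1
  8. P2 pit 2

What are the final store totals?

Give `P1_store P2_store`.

Answer: 3 3

Derivation:
Move 1: P2 pit4 -> P1=[4,5,5,3,5,2](0) P2=[5,3,4,5,0,4](1)
Move 2: P1 pit2 -> P1=[4,5,0,4,6,3](1) P2=[6,3,4,5,0,4](1)
Move 3: P1 pit0 -> P1=[0,6,1,5,7,3](1) P2=[6,3,4,5,0,4](1)
Move 4: P2 pit3 -> P1=[1,7,1,5,7,3](1) P2=[6,3,4,0,1,5](2)
Move 5: P1 pit3 -> P1=[1,7,1,0,8,4](2) P2=[7,4,4,0,1,5](2)
Move 6: P2 pit4 -> P1=[1,7,1,0,8,4](2) P2=[7,4,4,0,0,6](2)
Move 7: P1 pit1 -> P1=[1,0,2,1,9,5](3) P2=[8,5,4,0,0,6](2)
Move 8: P2 pit2 -> P1=[1,0,2,1,9,5](3) P2=[8,5,0,1,1,7](3)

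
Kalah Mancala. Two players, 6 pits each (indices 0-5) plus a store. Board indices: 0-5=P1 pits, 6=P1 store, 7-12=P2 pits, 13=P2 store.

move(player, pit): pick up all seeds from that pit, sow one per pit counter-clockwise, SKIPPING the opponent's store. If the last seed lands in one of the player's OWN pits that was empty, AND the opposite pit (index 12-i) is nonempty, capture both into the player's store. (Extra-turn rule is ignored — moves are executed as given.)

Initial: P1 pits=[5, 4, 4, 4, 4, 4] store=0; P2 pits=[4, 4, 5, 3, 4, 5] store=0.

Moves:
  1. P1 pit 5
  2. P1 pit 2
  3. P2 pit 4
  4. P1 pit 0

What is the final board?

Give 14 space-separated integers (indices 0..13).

Answer: 0 6 1 6 6 2 3 5 5 6 3 0 6 1

Derivation:
Move 1: P1 pit5 -> P1=[5,4,4,4,4,0](1) P2=[5,5,6,3,4,5](0)
Move 2: P1 pit2 -> P1=[5,4,0,5,5,1](2) P2=[5,5,6,3,4,5](0)
Move 3: P2 pit4 -> P1=[6,5,0,5,5,1](2) P2=[5,5,6,3,0,6](1)
Move 4: P1 pit0 -> P1=[0,6,1,6,6,2](3) P2=[5,5,6,3,0,6](1)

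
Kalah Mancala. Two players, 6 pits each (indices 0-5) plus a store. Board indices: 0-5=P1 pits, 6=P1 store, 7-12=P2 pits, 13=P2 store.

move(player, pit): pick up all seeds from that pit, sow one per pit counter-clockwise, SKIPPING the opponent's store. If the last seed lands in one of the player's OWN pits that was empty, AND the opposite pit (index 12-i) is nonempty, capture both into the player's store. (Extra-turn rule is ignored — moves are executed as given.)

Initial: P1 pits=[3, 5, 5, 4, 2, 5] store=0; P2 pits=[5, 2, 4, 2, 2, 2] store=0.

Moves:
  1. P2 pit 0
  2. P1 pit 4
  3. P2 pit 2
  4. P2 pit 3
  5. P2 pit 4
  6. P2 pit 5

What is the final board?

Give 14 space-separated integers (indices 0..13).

Answer: 7 7 7 5 1 6 1 0 3 0 0 0 0 4

Derivation:
Move 1: P2 pit0 -> P1=[3,5,5,4,2,5](0) P2=[0,3,5,3,3,3](0)
Move 2: P1 pit4 -> P1=[3,5,5,4,0,6](1) P2=[0,3,5,3,3,3](0)
Move 3: P2 pit2 -> P1=[4,5,5,4,0,6](1) P2=[0,3,0,4,4,4](1)
Move 4: P2 pit3 -> P1=[5,5,5,4,0,6](1) P2=[0,3,0,0,5,5](2)
Move 5: P2 pit4 -> P1=[6,6,6,4,0,6](1) P2=[0,3,0,0,0,6](3)
Move 6: P2 pit5 -> P1=[7,7,7,5,1,6](1) P2=[0,3,0,0,0,0](4)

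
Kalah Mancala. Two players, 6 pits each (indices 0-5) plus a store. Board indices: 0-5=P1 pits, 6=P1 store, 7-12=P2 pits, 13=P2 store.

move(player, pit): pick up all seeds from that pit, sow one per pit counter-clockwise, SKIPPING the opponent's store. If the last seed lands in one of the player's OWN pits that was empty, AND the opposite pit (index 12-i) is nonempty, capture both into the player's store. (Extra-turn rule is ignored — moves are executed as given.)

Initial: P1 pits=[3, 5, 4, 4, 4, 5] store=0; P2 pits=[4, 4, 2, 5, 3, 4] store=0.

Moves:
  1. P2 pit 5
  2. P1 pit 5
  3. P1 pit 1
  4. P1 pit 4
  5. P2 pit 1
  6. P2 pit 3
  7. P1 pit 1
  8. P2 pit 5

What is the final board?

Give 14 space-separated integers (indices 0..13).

Answer: 7 0 8 6 0 2 3 7 0 5 0 5 0 4

Derivation:
Move 1: P2 pit5 -> P1=[4,6,5,4,4,5](0) P2=[4,4,2,5,3,0](1)
Move 2: P1 pit5 -> P1=[4,6,5,4,4,0](1) P2=[5,5,3,6,3,0](1)
Move 3: P1 pit1 -> P1=[4,0,6,5,5,1](2) P2=[6,5,3,6,3,0](1)
Move 4: P1 pit4 -> P1=[4,0,6,5,0,2](3) P2=[7,6,4,6,3,0](1)
Move 5: P2 pit1 -> P1=[5,0,6,5,0,2](3) P2=[7,0,5,7,4,1](2)
Move 6: P2 pit3 -> P1=[6,1,7,6,0,2](3) P2=[7,0,5,0,5,2](3)
Move 7: P1 pit1 -> P1=[6,0,8,6,0,2](3) P2=[7,0,5,0,5,2](3)
Move 8: P2 pit5 -> P1=[7,0,8,6,0,2](3) P2=[7,0,5,0,5,0](4)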